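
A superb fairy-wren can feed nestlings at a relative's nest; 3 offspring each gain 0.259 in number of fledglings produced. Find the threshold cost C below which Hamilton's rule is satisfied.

r to an offspring = 0.5 (one parent–offspring link: r = (1/2)^1 = 1/2).
Hamilton's rule: n·r·B > C, so the trait is favored while C < n·r·B = 3·0.5·0.259 = 0.3885.

0.3885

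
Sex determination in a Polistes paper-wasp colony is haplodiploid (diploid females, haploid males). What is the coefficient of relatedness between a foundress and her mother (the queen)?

One meiotic link between diploid queen and diploid daughter: r = 1/2.

0.5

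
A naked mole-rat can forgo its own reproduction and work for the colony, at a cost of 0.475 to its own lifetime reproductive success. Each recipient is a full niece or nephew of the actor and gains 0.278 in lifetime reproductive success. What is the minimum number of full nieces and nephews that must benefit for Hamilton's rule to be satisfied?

r to a full niece or nephew = 0.25 (full aunt/uncle↔niece/nephew: two paths of length 3 through the shared grandparent pair: r = 2·(1/2)^3 = 1/4).
Hamilton's rule: n·r·B > C  ⇒  n > C/(r·B) = 0.475/(0.25·0.278) = 6.835.
The smallest integer exceeding 6.835 is 7.

7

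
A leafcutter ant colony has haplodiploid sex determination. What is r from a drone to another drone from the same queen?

Haploid brothers each carry a random half of the queen's diploid genome, so on average they share half: r = 1/2.

0.5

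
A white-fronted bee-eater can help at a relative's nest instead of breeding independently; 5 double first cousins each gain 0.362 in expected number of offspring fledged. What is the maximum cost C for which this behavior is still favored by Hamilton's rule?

r to a double first cousin = 0.25 (double first cousins share both grandparent pairs — four paths of length 4: r = 4·(1/2)^4 = 1/4).
Hamilton's rule: n·r·B > C, so the trait is favored while C < n·r·B = 5·0.25·0.362 = 0.4525.

0.4525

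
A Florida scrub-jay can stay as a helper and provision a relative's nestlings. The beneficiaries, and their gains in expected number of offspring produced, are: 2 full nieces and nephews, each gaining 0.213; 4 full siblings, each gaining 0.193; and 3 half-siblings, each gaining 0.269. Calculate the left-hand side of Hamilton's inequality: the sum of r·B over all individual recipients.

0.69425

r to a full niece or nephew = 0.25 (full aunt/uncle↔niece/nephew: two paths of length 3 through the shared grandparent pair: r = 2·(1/2)^3 = 1/4).
r to a full sibling = 1/2 (full sibs share both parents — two paths of length 2: r = 2·(1/2)^2 = 1/2).
r to a half-sibling = 0.25 (half-sibs share one parent — one path of length 2: r = (1/2)^2 = 1/4).
Summing one r·B term per recipient: 2·0.25·0.213 + 4·0.5·0.193 + 3·0.25·0.269 = 0.69425.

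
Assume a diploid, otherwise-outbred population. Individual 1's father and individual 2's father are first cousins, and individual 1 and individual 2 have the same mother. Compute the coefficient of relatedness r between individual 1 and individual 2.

With two independent routes of shared ancestry, r is the sum of the two contributions.
Individual 1 and individual 2 are related in two ways: second cousins through their fathers (r = 1/32) and half-sibs through their shared mother (r = 1/4).
r = 1/32 + 1/4 = 9/32 = 0.28125.

0.28125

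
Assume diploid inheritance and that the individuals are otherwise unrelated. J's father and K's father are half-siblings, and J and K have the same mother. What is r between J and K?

0.3125

Relatedness sums over independent paths through distinct common ancestors.
J and K are related in two ways: half first cousins through their fathers (r = 1/16) and half-sibs through their shared mother (r = 1/4).
r = 1/16 + 1/4 = 0.3125.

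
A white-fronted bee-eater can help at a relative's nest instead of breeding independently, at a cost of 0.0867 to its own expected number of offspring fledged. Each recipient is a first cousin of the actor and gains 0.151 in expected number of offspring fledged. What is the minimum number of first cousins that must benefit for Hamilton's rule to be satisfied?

5

r to a first cousin = 1/8 (first cousins share one grandparent pair — two paths of length 4: r = 2·(1/2)^4 = 1/8).
Hamilton's rule: n·r·B > C  ⇒  n > C/(r·B) = 0.0867/(0.125·0.151) = 4.593.
The smallest integer exceeding 4.593 is 5.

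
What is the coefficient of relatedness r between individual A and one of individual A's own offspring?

Each parent–offspring link contributes a factor of 1/2, and independent paths through distinct common ancestors add.
One parent–offspring link: r = (1/2)^1 = 1/2.

0.5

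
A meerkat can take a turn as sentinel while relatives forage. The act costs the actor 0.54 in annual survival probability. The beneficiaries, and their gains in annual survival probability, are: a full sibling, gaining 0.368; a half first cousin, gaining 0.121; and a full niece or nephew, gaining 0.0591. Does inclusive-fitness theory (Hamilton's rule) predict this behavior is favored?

Hamilton's rule: the trait is favored when the sum of r·B over every recipient exceeds the actor's cost C.
r to a full sibling = 0.5 (full sibs share both parents — two paths of length 2: r = 2·(1/2)^2 = 1/2).
r to a half first cousin = 0.0625 (half first cousins share one grandparent — one path of length 4: r = (1/2)^4 = 1/16).
r to a full niece or nephew = 0.25 (full aunt/uncle↔niece/nephew: two paths of length 3 through the shared grandparent pair: r = 2·(1/2)^3 = 1/4).
Summing one r·B term per recipient: 1·0.5·0.368 + 1·0.0625·0.121 + 1·0.25·0.0591 = 0.2063375.
0.2063375 < 0.54: the indirect benefit is less than the cost.

No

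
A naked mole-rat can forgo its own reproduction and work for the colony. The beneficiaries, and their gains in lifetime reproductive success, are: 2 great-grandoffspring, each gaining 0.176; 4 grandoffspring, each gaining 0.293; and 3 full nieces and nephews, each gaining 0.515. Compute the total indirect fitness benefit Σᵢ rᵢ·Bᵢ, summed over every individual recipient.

0.72325

r to a great-grandoffspring = 1/8 (three parent–offspring links: r = (1/2)^3 = 1/8).
r to a grandoffspring = 1/4 (two parent–offspring links: r = (1/2)^2 = 1/4).
r to a full niece or nephew = 0.25 (full aunt/uncle↔niece/nephew: two paths of length 3 through the shared grandparent pair: r = 2·(1/2)^3 = 1/4).
Summing one r·B term per recipient: 2·0.125·0.176 + 4·0.25·0.293 + 3·0.25·0.515 = 0.72325.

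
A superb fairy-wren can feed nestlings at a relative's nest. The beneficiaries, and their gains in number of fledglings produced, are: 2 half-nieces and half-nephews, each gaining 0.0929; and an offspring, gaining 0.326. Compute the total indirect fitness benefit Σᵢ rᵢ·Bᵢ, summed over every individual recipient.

r to a half-niece or half-nephew = 1/8 (half-aunt/uncle↔niece/nephew: one path of length 3: r = (1/2)^3 = 1/8).
r to an offspring = 1/2 (one parent–offspring link: r = (1/2)^1 = 1/2).
Summing one r·B term per recipient: 2·0.125·0.0929 + 1·0.5·0.326 = 0.186225.

0.186225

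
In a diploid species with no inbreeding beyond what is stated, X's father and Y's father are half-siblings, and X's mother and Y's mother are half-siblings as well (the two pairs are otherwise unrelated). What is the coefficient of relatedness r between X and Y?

Wright's path rule: contributions from independent ancestry routes add.
X and Y are related in two ways: half first cousins through their fathers (r = 1/16) and half first cousins through their mothers (r = 1/16).
r = 1/16 + 1/16 = 1/8 = 0.125.

0.125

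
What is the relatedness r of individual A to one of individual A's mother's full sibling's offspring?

Each parent–offspring link contributes a factor of 1/2, and independent paths through distinct common ancestors add.
First cousins share one grandparent pair — two paths of length 4: r = 2·(1/2)^4 = 1/8.

0.125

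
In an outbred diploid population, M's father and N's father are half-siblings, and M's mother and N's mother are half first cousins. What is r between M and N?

0.078125

Independent pedigree routes through distinct common ancestors add.
M and N are related in two ways: half first cousins through their fathers (r = 1/16) and half second cousins through their mothers (r = 1/64).
r = 1/16 + 1/64 = 0.078125.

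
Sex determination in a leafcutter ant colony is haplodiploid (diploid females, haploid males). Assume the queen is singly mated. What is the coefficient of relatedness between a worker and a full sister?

Haplodiploid full sisters inherit their father's entire haploid genome identically (contributing 1/2) and on average half of their mother's contribution (1/2 · 1/2 = 1/4); r = 1/2 + 1/4 = 3/4.

0.75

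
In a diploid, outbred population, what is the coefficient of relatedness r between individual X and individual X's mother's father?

Each parent–offspring link contributes a factor of 1/2, and independent paths through distinct common ancestors add.
Two parent–offspring links: r = (1/2)^2 = 1/4.

0.25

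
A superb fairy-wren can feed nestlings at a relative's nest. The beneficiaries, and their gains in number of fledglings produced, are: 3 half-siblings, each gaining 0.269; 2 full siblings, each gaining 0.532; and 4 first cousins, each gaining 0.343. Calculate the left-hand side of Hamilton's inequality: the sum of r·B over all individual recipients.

r to a half-sibling = 0.25 (half-sibs share one parent — one path of length 2: r = (1/2)^2 = 1/4).
r to a full sibling = 0.5 (full sibs share both parents — two paths of length 2: r = 2·(1/2)^2 = 1/2).
r to a first cousin = 0.125 (first cousins share one grandparent pair — two paths of length 4: r = 2·(1/2)^4 = 1/8).
Summing one r·B term per recipient: 3·0.25·0.269 + 2·0.5·0.532 + 4·0.125·0.343 = 0.90525.

0.90525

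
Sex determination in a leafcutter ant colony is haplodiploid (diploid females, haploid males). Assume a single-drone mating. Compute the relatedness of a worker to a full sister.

Haplodiploid full sisters inherit their father's entire haploid genome identically (contributing 1/2) and on average half of their mother's contribution (1/2 · 1/2 = 1/4); r = 1/2 + 1/4 = 3/4.

0.75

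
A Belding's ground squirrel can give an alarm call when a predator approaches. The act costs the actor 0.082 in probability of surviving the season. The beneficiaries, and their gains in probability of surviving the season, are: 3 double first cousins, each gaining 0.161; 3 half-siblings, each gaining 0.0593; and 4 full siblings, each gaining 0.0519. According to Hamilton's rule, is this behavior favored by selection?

Hamilton's rule: the trait is favored when the sum of r·B over every recipient exceeds the actor's cost C.
r to a double first cousin = 0.25 (double first cousins share both grandparent pairs — four paths of length 4: r = 4·(1/2)^4 = 1/4).
r to a half-sibling = 1/4 (half-sibs share one parent — one path of length 2: r = (1/2)^2 = 1/4).
r to a full sibling = 0.5 (full sibs share both parents — two paths of length 2: r = 2·(1/2)^2 = 1/2).
Summing one r·B term per recipient: 3·0.25·0.161 + 3·0.25·0.0593 + 4·0.5·0.0519 = 0.269025.
0.269025 > 0.082: the indirect benefit exceeds the cost.

Yes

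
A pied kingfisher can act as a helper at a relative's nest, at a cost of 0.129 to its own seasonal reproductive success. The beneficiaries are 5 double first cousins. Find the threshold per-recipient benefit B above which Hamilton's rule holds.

r to a double first cousin = 1/4 (double first cousins share both grandparent pairs — four paths of length 4: r = 4·(1/2)^4 = 1/4).
Hamilton's rule with n recipients of equal r: n·r·B > C, so B > C/(n·r) = 0.129/(5·0.25) = 0.1032.

0.1032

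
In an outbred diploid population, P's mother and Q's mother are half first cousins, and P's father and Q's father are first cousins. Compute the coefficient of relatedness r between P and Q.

0.046875

Independent pedigree routes through distinct common ancestors add.
P and Q are related in two ways: half second cousins through their mothers (r = 1/64) and second cousins through their fathers (r = 1/32).
r = 1/64 + 1/32 = 3/64 = 0.046875.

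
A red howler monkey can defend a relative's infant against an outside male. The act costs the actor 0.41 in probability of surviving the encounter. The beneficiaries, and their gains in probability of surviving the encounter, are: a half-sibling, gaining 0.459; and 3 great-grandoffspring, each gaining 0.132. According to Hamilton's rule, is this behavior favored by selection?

No

Hamilton's rule: the trait is favored when the sum of r·B over every recipient exceeds the actor's cost C.
r to a half-sibling = 1/4 (half-sibs share one parent — one path of length 2: r = (1/2)^2 = 1/4).
r to a great-grandoffspring = 0.125 (three parent–offspring links: r = (1/2)^3 = 1/8).
Summing one r·B term per recipient: 1·0.25·0.459 + 3·0.125·0.132 = 0.16425.
0.16425 < 0.41: the indirect benefit is less than the cost.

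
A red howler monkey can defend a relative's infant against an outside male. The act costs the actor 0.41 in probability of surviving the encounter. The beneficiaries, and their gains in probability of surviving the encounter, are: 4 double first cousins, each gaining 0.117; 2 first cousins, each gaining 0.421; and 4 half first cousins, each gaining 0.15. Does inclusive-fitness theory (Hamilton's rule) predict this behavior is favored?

No

Hamilton's rule: the trait is favored when the sum of r·B over every recipient exceeds the actor's cost C.
r to a double first cousin = 1/4 (double first cousins share both grandparent pairs — four paths of length 4: r = 4·(1/2)^4 = 1/4).
r to a first cousin = 0.125 (first cousins share one grandparent pair — two paths of length 4: r = 2·(1/2)^4 = 1/8).
r to a half first cousin = 1/16 (half first cousins share one grandparent — one path of length 4: r = (1/2)^4 = 1/16).
Summing one r·B term per recipient: 4·0.25·0.117 + 2·0.125·0.421 + 4·0.0625·0.15 = 0.25975.
0.25975 < 0.41: the indirect benefit is less than the cost.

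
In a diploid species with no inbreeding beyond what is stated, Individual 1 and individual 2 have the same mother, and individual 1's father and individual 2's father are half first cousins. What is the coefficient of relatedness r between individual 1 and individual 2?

Wright's path rule: contributions from independent ancestry routes add.
Individual 1 and individual 2 are related in two ways: half-sibs through their shared mother (r = 1/4) and half second cousins through their fathers (r = 1/64).
r = 1/4 + 1/64 = 17/64 = 0.265625.

0.265625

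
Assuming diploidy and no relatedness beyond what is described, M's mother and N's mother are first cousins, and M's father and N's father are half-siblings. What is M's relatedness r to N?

Independent pedigree routes through distinct common ancestors add.
M and N are related in two ways: second cousins through their mothers (r = 1/32) and half first cousins through their fathers (r = 1/16).
r = 1/32 + 1/16 = 0.09375.

0.09375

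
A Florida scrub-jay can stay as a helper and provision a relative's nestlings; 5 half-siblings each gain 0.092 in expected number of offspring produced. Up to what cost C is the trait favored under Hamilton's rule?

r to a half-sibling = 0.25 (half-sibs share one parent — one path of length 2: r = (1/2)^2 = 1/4).
Hamilton's rule: n·r·B > C, so the trait is favored while C < n·r·B = 5·0.25·0.092 = 0.115.

0.115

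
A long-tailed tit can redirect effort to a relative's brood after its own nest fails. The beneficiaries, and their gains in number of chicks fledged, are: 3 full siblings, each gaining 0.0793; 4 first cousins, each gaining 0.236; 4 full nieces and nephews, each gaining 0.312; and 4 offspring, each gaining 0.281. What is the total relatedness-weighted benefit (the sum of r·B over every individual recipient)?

1.11095

r to a full sibling = 0.5 (full sibs share both parents — two paths of length 2: r = 2·(1/2)^2 = 1/2).
r to a first cousin = 0.125 (first cousins share one grandparent pair — two paths of length 4: r = 2·(1/2)^4 = 1/8).
r to a full niece or nephew = 0.25 (full aunt/uncle↔niece/nephew: two paths of length 3 through the shared grandparent pair: r = 2·(1/2)^3 = 1/4).
r to an offspring = 0.5 (one parent–offspring link: r = (1/2)^1 = 1/2).
Summing one r·B term per recipient: 3·0.5·0.0793 + 4·0.125·0.236 + 4·0.25·0.312 + 4·0.5·0.281 = 1.11095.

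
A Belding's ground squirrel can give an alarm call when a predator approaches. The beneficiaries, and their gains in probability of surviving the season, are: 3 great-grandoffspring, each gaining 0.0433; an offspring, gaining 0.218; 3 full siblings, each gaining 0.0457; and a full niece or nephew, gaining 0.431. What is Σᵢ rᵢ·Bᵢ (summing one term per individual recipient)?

0.3015375

r to a great-grandoffspring = 0.125 (three parent–offspring links: r = (1/2)^3 = 1/8).
r to an offspring = 1/2 (one parent–offspring link: r = (1/2)^1 = 1/2).
r to a full sibling = 0.5 (full sibs share both parents — two paths of length 2: r = 2·(1/2)^2 = 1/2).
r to a full niece or nephew = 0.25 (full aunt/uncle↔niece/nephew: two paths of length 3 through the shared grandparent pair: r = 2·(1/2)^3 = 1/4).
Summing one r·B term per recipient: 3·0.125·0.0433 + 1·0.5·0.218 + 3·0.5·0.0457 + 1·0.25·0.431 = 0.3015375.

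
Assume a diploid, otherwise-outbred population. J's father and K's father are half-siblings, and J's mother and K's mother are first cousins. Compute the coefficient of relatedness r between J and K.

Independent pedigree routes through distinct common ancestors add.
J and K are related in two ways: half first cousins through their fathers (r = 1/16) and second cousins through their mothers (r = 1/32).
r = 1/16 + 1/32 = 3/32 = 0.09375.

0.09375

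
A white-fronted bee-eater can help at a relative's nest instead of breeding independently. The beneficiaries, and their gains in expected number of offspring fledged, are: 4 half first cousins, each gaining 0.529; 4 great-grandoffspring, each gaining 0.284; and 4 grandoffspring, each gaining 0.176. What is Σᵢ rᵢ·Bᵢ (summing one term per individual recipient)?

r to a half first cousin = 0.0625 (half first cousins share one grandparent — one path of length 4: r = (1/2)^4 = 1/16).
r to a great-grandoffspring = 1/8 (three parent–offspring links: r = (1/2)^3 = 1/8).
r to a grandoffspring = 0.25 (two parent–offspring links: r = (1/2)^2 = 1/4).
Summing one r·B term per recipient: 4·0.0625·0.529 + 4·0.125·0.284 + 4·0.25·0.176 = 0.45025.

0.45025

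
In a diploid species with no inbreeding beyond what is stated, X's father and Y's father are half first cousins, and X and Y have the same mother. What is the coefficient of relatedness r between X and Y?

0.265625

Relatedness sums over independent paths through distinct common ancestors.
X and Y are related in two ways: half second cousins through their fathers (r = 1/64) and half-sibs through their shared mother (r = 1/4).
r = 1/64 + 1/4 = 0.265625.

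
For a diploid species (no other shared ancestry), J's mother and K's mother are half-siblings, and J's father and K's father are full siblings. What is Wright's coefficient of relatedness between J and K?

Independent pedigree routes through distinct common ancestors add.
J and K are related in two ways: half first cousins through their mothers (r = 1/16) and first cousins through their fathers (r = 1/8).
r = 1/16 + 1/8 = 0.1875.

0.1875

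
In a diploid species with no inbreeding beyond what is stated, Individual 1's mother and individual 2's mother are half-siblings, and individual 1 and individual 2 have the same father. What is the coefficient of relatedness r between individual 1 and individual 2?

Wright's path rule: contributions from independent ancestry routes add.
Individual 1 and individual 2 are related in two ways: half first cousins through their mothers (r = 1/16) and half-sibs through their shared father (r = 1/4).
r = 1/16 + 1/4 = 0.3125.

0.3125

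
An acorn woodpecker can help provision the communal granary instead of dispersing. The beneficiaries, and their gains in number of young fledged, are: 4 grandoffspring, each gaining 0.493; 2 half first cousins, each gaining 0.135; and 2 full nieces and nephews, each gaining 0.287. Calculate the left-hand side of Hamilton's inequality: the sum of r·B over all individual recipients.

r to a grandoffspring = 1/4 (two parent–offspring links: r = (1/2)^2 = 1/4).
r to a half first cousin = 1/16 (half first cousins share one grandparent — one path of length 4: r = (1/2)^4 = 1/16).
r to a full niece or nephew = 0.25 (full aunt/uncle↔niece/nephew: two paths of length 3 through the shared grandparent pair: r = 2·(1/2)^3 = 1/4).
Summing one r·B term per recipient: 4·0.25·0.493 + 2·0.0625·0.135 + 2·0.25·0.287 = 0.653375.

0.653375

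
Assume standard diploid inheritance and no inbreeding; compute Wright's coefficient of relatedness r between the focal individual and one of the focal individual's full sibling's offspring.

Each parent–offspring link contributes a factor of 1/2, and independent paths through distinct common ancestors add.
Full aunt/uncle↔niece/nephew: two paths of length 3 through the shared grandparent pair: r = 2·(1/2)^3 = 1/4.

0.25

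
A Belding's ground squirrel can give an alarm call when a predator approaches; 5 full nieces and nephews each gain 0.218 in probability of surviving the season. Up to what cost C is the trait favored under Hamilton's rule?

0.2725

r to a full niece or nephew = 1/4 (full aunt/uncle↔niece/nephew: two paths of length 3 through the shared grandparent pair: r = 2·(1/2)^3 = 1/4).
Hamilton's rule: n·r·B > C, so the trait is favored while C < n·r·B = 5·0.25·0.218 = 0.2725.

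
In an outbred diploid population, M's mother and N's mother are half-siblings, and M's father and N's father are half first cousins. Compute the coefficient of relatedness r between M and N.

0.078125

Wright's path rule: contributions from independent ancestry routes add.
M and N are related in two ways: half first cousins through their mothers (r = 1/16) and half second cousins through their fathers (r = 1/64).
r = 1/16 + 1/64 = 5/64 = 0.078125.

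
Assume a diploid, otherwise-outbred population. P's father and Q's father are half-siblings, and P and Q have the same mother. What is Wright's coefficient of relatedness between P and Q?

0.3125

Wright's path rule: contributions from independent ancestry routes add.
P and Q are related in two ways: half first cousins through their fathers (r = 1/16) and half-sibs through their shared mother (r = 1/4).
r = 1/16 + 1/4 = 0.3125.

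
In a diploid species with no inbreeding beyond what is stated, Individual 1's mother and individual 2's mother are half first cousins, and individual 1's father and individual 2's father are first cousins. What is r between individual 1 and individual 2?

0.046875

Independent pedigree routes through distinct common ancestors add.
Individual 1 and individual 2 are related in two ways: half second cousins through their mothers (r = 1/64) and second cousins through their fathers (r = 1/32).
r = 1/64 + 1/32 = 0.046875.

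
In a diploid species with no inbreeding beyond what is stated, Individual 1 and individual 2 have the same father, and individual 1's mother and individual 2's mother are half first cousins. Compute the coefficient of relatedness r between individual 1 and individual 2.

With two independent routes of shared ancestry, r is the sum of the two contributions.
Individual 1 and individual 2 are related in two ways: half-sibs through their shared father (r = 1/4) and half second cousins through their mothers (r = 1/64).
r = 1/4 + 1/64 = 17/64 = 0.265625.

0.265625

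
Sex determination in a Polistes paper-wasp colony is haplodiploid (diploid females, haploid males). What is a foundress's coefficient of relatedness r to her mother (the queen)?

0.5

One meiotic link between diploid queen and diploid daughter: r = 1/2.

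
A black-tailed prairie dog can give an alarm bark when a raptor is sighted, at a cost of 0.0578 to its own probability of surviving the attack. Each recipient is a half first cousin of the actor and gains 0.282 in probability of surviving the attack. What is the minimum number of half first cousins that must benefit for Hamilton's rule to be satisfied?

4

r to a half first cousin = 1/16 (half first cousins share one grandparent — one path of length 4: r = (1/2)^4 = 1/16).
Hamilton's rule: n·r·B > C  ⇒  n > C/(r·B) = 0.0578/(0.0625·0.282) = 3.279.
The smallest integer exceeding 3.279 is 4.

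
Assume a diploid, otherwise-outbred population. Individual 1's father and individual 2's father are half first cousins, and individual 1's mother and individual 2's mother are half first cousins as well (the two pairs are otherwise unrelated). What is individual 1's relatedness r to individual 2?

With two independent routes of shared ancestry, r is the sum of the two contributions.
Individual 1 and individual 2 are related in two ways: half second cousins through their fathers (r = 1/64) and half second cousins through their mothers (r = 1/64).
r = 1/64 + 1/64 = 1/32 = 0.03125.

0.03125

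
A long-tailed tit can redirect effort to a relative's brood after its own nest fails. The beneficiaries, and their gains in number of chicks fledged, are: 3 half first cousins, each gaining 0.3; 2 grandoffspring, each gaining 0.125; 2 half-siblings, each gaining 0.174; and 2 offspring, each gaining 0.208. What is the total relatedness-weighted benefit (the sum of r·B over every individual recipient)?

r to a half first cousin = 1/16 (half first cousins share one grandparent — one path of length 4: r = (1/2)^4 = 1/16).
r to a grandoffspring = 0.25 (two parent–offspring links: r = (1/2)^2 = 1/4).
r to a half-sibling = 1/4 (half-sibs share one parent — one path of length 2: r = (1/2)^2 = 1/4).
r to an offspring = 0.5 (one parent–offspring link: r = (1/2)^1 = 1/2).
Summing one r·B term per recipient: 3·0.0625·0.3 + 2·0.25·0.125 + 2·0.25·0.174 + 2·0.5·0.208 = 0.41375.

0.41375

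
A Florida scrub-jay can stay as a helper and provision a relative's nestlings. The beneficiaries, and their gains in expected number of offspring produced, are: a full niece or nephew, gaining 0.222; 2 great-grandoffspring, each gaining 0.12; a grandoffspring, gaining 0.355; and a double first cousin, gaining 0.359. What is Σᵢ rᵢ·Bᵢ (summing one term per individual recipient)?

0.264

r to a full niece or nephew = 0.25 (full aunt/uncle↔niece/nephew: two paths of length 3 through the shared grandparent pair: r = 2·(1/2)^3 = 1/4).
r to a great-grandoffspring = 0.125 (three parent–offspring links: r = (1/2)^3 = 1/8).
r to a grandoffspring = 1/4 (two parent–offspring links: r = (1/2)^2 = 1/4).
r to a double first cousin = 0.25 (double first cousins share both grandparent pairs — four paths of length 4: r = 4·(1/2)^4 = 1/4).
Summing one r·B term per recipient: 1·0.25·0.222 + 2·0.125·0.12 + 1·0.25·0.355 + 1·0.25·0.359 = 0.264.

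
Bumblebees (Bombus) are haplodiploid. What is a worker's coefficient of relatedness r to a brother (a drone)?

Her haploid brother carries none of their father's genes and a random half of their mother's genome; that half matches the maternal half of her own genome with probability 1/2: r = 1/2 · 1/2 = 1/4.

0.25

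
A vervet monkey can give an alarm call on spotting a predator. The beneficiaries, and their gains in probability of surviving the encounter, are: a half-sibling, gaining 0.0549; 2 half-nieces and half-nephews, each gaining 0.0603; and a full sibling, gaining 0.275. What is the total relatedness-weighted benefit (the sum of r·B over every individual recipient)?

0.1663

r to a half-sibling = 0.25 (half-sibs share one parent — one path of length 2: r = (1/2)^2 = 1/4).
r to a half-niece or half-nephew = 0.125 (half-aunt/uncle↔niece/nephew: one path of length 3: r = (1/2)^3 = 1/8).
r to a full sibling = 1/2 (full sibs share both parents — two paths of length 2: r = 2·(1/2)^2 = 1/2).
Summing one r·B term per recipient: 1·0.25·0.0549 + 2·0.125·0.0603 + 1·0.5·0.275 = 0.1663.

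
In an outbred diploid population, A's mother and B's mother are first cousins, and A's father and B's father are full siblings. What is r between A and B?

0.15625

Relatedness sums over independent paths through distinct common ancestors.
A and B are related in two ways: second cousins through their mothers (r = 1/32) and first cousins through their fathers (r = 1/8).
r = 1/32 + 1/8 = 5/32 = 0.15625.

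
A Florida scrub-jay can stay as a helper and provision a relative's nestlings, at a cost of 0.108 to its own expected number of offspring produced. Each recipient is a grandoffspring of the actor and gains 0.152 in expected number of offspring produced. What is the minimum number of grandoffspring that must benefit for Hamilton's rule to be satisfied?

r to a grandoffspring = 1/4 (two parent–offspring links: r = (1/2)^2 = 1/4).
Hamilton's rule: n·r·B > C  ⇒  n > C/(r·B) = 0.108/(0.25·0.152) = 2.842.
The smallest integer exceeding 2.842 is 3.

3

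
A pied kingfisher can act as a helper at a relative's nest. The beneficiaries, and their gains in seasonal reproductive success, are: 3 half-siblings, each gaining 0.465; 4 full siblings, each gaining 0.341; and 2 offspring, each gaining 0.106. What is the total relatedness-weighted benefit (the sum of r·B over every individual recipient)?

1.13675

r to a half-sibling = 1/4 (half-sibs share one parent — one path of length 2: r = (1/2)^2 = 1/4).
r to a full sibling = 1/2 (full sibs share both parents — two paths of length 2: r = 2·(1/2)^2 = 1/2).
r to an offspring = 0.5 (one parent–offspring link: r = (1/2)^1 = 1/2).
Summing one r·B term per recipient: 3·0.25·0.465 + 4·0.5·0.341 + 2·0.5·0.106 = 1.13675.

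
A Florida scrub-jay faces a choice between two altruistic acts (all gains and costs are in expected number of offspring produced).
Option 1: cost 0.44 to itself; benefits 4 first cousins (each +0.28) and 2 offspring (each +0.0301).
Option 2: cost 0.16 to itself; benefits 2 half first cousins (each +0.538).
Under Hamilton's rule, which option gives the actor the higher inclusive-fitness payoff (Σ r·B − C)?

Option 2

Option 1: r to a first cousin = 0.125.
Option 1: r to an offspring = 0.5.
Option 1: Σ r·B − C = (4·0.125·0.28 + 2·0.5·0.0301) − 0.44 = -0.2699.
Option 2: r to a half first cousin = 0.0625.
Option 2: Σ r·B − C = (2·0.0625·0.538) − 0.16 = -0.09275.
Option 2 has the higher net inclusive-fitness payoff.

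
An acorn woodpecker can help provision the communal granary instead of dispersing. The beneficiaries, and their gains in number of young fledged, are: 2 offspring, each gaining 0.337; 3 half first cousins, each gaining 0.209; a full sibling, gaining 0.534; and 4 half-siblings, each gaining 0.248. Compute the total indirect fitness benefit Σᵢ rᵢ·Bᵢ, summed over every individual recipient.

r to an offspring = 0.5 (one parent–offspring link: r = (1/2)^1 = 1/2).
r to a half first cousin = 1/16 (half first cousins share one grandparent — one path of length 4: r = (1/2)^4 = 1/16).
r to a full sibling = 1/2 (full sibs share both parents — two paths of length 2: r = 2·(1/2)^2 = 1/2).
r to a half-sibling = 1/4 (half-sibs share one parent — one path of length 2: r = (1/2)^2 = 1/4).
Summing one r·B term per recipient: 2·0.5·0.337 + 3·0.0625·0.209 + 1·0.5·0.534 + 4·0.25·0.248 = 0.8911875.

0.8911875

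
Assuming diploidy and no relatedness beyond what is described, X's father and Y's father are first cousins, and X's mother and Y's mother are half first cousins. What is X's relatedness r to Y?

0.046875

With two independent routes of shared ancestry, r is the sum of the two contributions.
X and Y are related in two ways: second cousins through their fathers (r = 1/32) and half second cousins through their mothers (r = 1/64).
r = 1/32 + 1/64 = 0.046875.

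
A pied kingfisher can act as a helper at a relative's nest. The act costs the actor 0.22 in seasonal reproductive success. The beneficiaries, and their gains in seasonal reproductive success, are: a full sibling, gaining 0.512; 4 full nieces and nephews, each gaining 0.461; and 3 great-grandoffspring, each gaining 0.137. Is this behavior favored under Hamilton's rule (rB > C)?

Yes

Hamilton's rule: the trait is favored when the sum of r·B over every recipient exceeds the actor's cost C.
r to a full sibling = 0.5 (full sibs share both parents — two paths of length 2: r = 2·(1/2)^2 = 1/2).
r to a full niece or nephew = 1/4 (full aunt/uncle↔niece/nephew: two paths of length 3 through the shared grandparent pair: r = 2·(1/2)^3 = 1/4).
r to a great-grandoffspring = 1/8 (three parent–offspring links: r = (1/2)^3 = 1/8).
Summing one r·B term per recipient: 1·0.5·0.512 + 4·0.25·0.461 + 3·0.125·0.137 = 0.768375.
0.768375 > 0.22: the indirect benefit exceeds the cost.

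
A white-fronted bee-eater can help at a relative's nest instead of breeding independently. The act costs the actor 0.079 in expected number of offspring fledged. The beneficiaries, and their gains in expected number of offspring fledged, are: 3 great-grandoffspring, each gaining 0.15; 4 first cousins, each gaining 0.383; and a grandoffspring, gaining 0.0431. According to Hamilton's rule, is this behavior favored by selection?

Yes

Hamilton's rule: the trait is favored when the sum of r·B over every recipient exceeds the actor's cost C.
r to a great-grandoffspring = 0.125 (three parent–offspring links: r = (1/2)^3 = 1/8).
r to a first cousin = 1/8 (first cousins share one grandparent pair — two paths of length 4: r = 2·(1/2)^4 = 1/8).
r to a grandoffspring = 1/4 (two parent–offspring links: r = (1/2)^2 = 1/4).
Summing one r·B term per recipient: 3·0.125·0.15 + 4·0.125·0.383 + 1·0.25·0.0431 = 0.258525.
0.258525 > 0.079: the indirect benefit exceeds the cost.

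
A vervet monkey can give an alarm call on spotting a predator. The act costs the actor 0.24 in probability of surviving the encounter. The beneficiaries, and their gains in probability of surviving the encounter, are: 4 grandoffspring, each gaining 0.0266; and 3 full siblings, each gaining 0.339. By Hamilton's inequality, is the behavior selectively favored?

Hamilton's rule: the trait is favored when the sum of r·B over every recipient exceeds the actor's cost C.
r to a grandoffspring = 1/4 (two parent–offspring links: r = (1/2)^2 = 1/4).
r to a full sibling = 1/2 (full sibs share both parents — two paths of length 2: r = 2·(1/2)^2 = 1/2).
Summing one r·B term per recipient: 4·0.25·0.0266 + 3·0.5·0.339 = 0.5351.
0.5351 > 0.24: the indirect benefit exceeds the cost.

Yes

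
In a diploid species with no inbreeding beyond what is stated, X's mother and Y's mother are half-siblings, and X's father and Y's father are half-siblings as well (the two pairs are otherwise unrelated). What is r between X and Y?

0.125

Wright's path rule: contributions from independent ancestry routes add.
X and Y are related in two ways: half first cousins through their mothers (r = 1/16) and half first cousins through their fathers (r = 1/16).
r = 1/16 + 1/16 = 1/8 = 0.125.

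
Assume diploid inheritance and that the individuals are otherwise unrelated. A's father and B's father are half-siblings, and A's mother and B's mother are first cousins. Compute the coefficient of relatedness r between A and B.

0.09375

With two independent routes of shared ancestry, r is the sum of the two contributions.
A and B are related in two ways: half first cousins through their fathers (r = 1/16) and second cousins through their mothers (r = 1/32).
r = 1/16 + 1/32 = 0.09375.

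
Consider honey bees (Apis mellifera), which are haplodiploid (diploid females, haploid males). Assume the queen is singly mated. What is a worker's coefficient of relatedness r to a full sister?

Haplodiploid full sisters inherit their father's entire haploid genome identically (contributing 1/2) and on average half of their mother's contribution (1/2 · 1/2 = 1/4); r = 1/2 + 1/4 = 3/4.

0.75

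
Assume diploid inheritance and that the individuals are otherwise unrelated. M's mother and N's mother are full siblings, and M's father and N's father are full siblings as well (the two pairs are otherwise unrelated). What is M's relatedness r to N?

0.25

Independent pedigree routes through distinct common ancestors add.
M and N are related in two ways: first cousins through their mothers (r = 1/8) and first cousins through their fathers (r = 1/8) — i.e. double first cousins.
r = 1/8 + 1/8 = 1/4 = 0.25.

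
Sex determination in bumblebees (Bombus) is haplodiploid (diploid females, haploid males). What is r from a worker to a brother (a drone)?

Her haploid brother carries none of their father's genes and a random half of their mother's genome; that half matches the maternal half of her own genome with probability 1/2: r = 1/2 · 1/2 = 1/4.

0.25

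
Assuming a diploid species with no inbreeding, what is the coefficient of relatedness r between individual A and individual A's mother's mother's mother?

0.125

Each parent–offspring link contributes a factor of 1/2, and independent paths through distinct common ancestors add.
Three parent–offspring links: r = (1/2)^3 = 1/8.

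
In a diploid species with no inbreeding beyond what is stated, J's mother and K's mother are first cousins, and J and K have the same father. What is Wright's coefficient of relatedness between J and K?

0.28125

Independent pedigree routes through distinct common ancestors add.
J and K are related in two ways: second cousins through their mothers (r = 1/32) and half-sibs through their shared father (r = 1/4).
r = 1/32 + 1/4 = 0.28125.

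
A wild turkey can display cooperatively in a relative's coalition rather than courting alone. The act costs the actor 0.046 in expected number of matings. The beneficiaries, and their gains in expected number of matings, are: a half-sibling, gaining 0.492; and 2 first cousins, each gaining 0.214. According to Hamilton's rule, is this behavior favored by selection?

Hamilton's rule: the trait is favored when the sum of r·B over every recipient exceeds the actor's cost C.
r to a half-sibling = 0.25 (half-sibs share one parent — one path of length 2: r = (1/2)^2 = 1/4).
r to a first cousin = 0.125 (first cousins share one grandparent pair — two paths of length 4: r = 2·(1/2)^4 = 1/8).
Summing one r·B term per recipient: 1·0.25·0.492 + 2·0.125·0.214 = 0.1765.
0.1765 > 0.046: the indirect benefit exceeds the cost.

Yes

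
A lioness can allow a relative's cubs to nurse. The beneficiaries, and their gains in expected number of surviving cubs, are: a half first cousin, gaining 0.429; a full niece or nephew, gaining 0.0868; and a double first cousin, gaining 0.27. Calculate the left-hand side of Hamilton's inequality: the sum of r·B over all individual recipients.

0.1160125

r to a half first cousin = 1/16 (half first cousins share one grandparent — one path of length 4: r = (1/2)^4 = 1/16).
r to a full niece or nephew = 1/4 (full aunt/uncle↔niece/nephew: two paths of length 3 through the shared grandparent pair: r = 2·(1/2)^3 = 1/4).
r to a double first cousin = 0.25 (double first cousins share both grandparent pairs — four paths of length 4: r = 4·(1/2)^4 = 1/4).
Summing one r·B term per recipient: 1·0.0625·0.429 + 1·0.25·0.0868 + 1·0.25·0.27 = 0.1160125.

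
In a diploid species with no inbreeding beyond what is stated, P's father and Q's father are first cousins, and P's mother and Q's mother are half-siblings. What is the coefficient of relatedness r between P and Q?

Independent pedigree routes through distinct common ancestors add.
P and Q are related in two ways: second cousins through their fathers (r = 1/32) and half first cousins through their mothers (r = 1/16).
r = 1/32 + 1/16 = 0.09375.

0.09375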